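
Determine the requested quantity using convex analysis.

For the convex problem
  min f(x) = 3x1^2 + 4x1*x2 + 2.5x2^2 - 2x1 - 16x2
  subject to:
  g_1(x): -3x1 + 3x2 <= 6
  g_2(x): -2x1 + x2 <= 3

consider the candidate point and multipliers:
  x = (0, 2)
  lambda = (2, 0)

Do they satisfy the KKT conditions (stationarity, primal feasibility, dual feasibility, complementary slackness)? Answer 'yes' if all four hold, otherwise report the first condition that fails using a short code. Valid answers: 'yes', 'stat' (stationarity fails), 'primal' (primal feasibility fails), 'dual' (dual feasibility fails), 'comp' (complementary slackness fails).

Gradient of f: grad f(x) = Q x + c = (6, -6)
Constraint values g_i(x) = a_i^T x - b_i:
  g_1((0, 2)) = 0
  g_2((0, 2)) = -1
Stationarity residual: grad f(x) + sum_i lambda_i a_i = (0, 0)
  -> stationarity OK
Primal feasibility (all g_i <= 0): OK
Dual feasibility (all lambda_i >= 0): OK
Complementary slackness (lambda_i * g_i(x) = 0 for all i): OK

Verdict: yes, KKT holds.

yes


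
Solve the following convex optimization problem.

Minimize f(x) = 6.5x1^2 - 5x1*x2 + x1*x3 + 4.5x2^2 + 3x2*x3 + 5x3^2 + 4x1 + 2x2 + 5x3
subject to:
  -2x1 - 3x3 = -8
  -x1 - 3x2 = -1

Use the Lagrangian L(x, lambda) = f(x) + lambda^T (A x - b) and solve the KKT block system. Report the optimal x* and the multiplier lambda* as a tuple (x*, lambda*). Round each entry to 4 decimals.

Form the Lagrangian:
  L(x, lambda) = (1/2) x^T Q x + c^T x + lambda^T (A x - b)
Stationarity (grad_x L = 0): Q x + c + A^T lambda = 0.
Primal feasibility: A x = b.

This gives the KKT block system:
  [ Q   A^T ] [ x     ]   [-c ]
  [ A    0  ] [ lambda ] = [ b ]

Solving the linear system:
  x*      = (0.9694, 0.0102, 2.0204)
  lambda* = (8.7347, 1.102)
  f(x*)   = 42.4898

x* = (0.9694, 0.0102, 2.0204), lambda* = (8.7347, 1.102)


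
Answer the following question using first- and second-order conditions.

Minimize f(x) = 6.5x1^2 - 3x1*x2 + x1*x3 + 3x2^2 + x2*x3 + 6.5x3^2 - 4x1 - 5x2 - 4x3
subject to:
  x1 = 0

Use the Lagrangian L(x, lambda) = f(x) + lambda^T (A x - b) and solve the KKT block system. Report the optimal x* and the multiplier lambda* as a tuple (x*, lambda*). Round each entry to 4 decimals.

Form the Lagrangian:
  L(x, lambda) = (1/2) x^T Q x + c^T x + lambda^T (A x - b)
Stationarity (grad_x L = 0): Q x + c + A^T lambda = 0.
Primal feasibility: A x = b.

This gives the KKT block system:
  [ Q   A^T ] [ x     ]   [-c ]
  [ A    0  ] [ lambda ] = [ b ]

Solving the linear system:
  x*      = (0, 0.7922, 0.2468)
  lambda* = (6.1299)
  f(x*)   = -2.474

x* = (0, 0.7922, 0.2468), lambda* = (6.1299)


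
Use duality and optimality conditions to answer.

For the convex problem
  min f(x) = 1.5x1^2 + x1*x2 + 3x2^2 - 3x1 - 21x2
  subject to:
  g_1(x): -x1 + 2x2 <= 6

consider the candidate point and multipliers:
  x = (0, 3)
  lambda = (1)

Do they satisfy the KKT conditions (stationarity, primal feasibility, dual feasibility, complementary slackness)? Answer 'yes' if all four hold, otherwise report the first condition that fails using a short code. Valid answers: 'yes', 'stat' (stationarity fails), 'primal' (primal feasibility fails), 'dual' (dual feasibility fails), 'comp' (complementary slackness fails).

Gradient of f: grad f(x) = Q x + c = (0, -3)
Constraint values g_i(x) = a_i^T x - b_i:
  g_1((0, 3)) = 0
Stationarity residual: grad f(x) + sum_i lambda_i a_i = (-1, -1)
  -> stationarity FAILS
Primal feasibility (all g_i <= 0): OK
Dual feasibility (all lambda_i >= 0): OK
Complementary slackness (lambda_i * g_i(x) = 0 for all i): OK

Verdict: the first failing condition is stationarity -> stat.

stat


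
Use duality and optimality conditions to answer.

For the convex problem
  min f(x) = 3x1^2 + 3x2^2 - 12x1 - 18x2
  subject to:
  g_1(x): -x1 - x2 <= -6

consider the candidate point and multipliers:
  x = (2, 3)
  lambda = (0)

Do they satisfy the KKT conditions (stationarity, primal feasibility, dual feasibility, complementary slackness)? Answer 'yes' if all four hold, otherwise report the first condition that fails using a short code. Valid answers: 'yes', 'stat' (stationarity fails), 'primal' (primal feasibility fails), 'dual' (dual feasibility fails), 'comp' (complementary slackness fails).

Gradient of f: grad f(x) = Q x + c = (0, 0)
Constraint values g_i(x) = a_i^T x - b_i:
  g_1((2, 3)) = 1
Stationarity residual: grad f(x) + sum_i lambda_i a_i = (0, 0)
  -> stationarity OK
Primal feasibility (all g_i <= 0): FAILS
Dual feasibility (all lambda_i >= 0): OK
Complementary slackness (lambda_i * g_i(x) = 0 for all i): OK

Verdict: the first failing condition is primal_feasibility -> primal.

primal


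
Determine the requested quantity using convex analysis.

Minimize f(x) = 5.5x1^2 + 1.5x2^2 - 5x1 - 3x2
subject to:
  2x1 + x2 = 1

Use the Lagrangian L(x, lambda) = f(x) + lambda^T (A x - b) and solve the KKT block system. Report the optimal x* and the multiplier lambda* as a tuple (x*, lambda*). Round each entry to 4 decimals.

Form the Lagrangian:
  L(x, lambda) = (1/2) x^T Q x + c^T x + lambda^T (A x - b)
Stationarity (grad_x L = 0): Q x + c + A^T lambda = 0.
Primal feasibility: A x = b.

This gives the KKT block system:
  [ Q   A^T ] [ x     ]   [-c ]
  [ A    0  ] [ lambda ] = [ b ]

Solving the linear system:
  x*      = (0.2174, 0.5652)
  lambda* = (1.3043)
  f(x*)   = -2.0435

x* = (0.2174, 0.5652), lambda* = (1.3043)


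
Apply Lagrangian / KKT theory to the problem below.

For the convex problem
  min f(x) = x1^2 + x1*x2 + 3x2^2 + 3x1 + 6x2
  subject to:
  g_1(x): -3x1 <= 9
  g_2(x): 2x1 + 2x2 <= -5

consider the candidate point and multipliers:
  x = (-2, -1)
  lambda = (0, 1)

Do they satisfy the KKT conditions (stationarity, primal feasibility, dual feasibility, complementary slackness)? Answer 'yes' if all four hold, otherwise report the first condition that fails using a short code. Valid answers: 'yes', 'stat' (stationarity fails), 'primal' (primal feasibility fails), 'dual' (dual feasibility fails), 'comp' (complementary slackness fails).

Gradient of f: grad f(x) = Q x + c = (-2, -2)
Constraint values g_i(x) = a_i^T x - b_i:
  g_1((-2, -1)) = -3
  g_2((-2, -1)) = -1
Stationarity residual: grad f(x) + sum_i lambda_i a_i = (0, 0)
  -> stationarity OK
Primal feasibility (all g_i <= 0): OK
Dual feasibility (all lambda_i >= 0): OK
Complementary slackness (lambda_i * g_i(x) = 0 for all i): FAILS

Verdict: the first failing condition is complementary_slackness -> comp.

comp


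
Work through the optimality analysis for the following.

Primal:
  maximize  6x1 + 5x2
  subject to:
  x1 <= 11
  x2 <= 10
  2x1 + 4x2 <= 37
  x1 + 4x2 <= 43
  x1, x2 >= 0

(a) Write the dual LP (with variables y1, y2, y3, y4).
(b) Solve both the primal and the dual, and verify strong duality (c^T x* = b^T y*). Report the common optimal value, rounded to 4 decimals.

The standard primal-dual pair for 'max c^T x s.t. A x <= b, x >= 0' is:
  Dual:  min b^T y  s.t.  A^T y >= c,  y >= 0.

So the dual LP is:
  minimize  11y1 + 10y2 + 37y3 + 43y4
  subject to:
    y1 + 2y3 + y4 >= 6
    y2 + 4y3 + 4y4 >= 5
    y1, y2, y3, y4 >= 0

Solving the primal: x* = (11, 3.75).
  primal value c^T x* = 84.75.
Solving the dual: y* = (3.5, 0, 1.25, 0).
  dual value b^T y* = 84.75.
Strong duality: c^T x* = b^T y*. Confirmed.

84.75


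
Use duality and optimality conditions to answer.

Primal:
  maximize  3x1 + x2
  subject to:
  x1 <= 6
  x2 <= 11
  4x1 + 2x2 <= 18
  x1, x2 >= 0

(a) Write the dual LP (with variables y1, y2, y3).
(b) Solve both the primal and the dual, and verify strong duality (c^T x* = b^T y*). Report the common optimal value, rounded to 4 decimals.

The standard primal-dual pair for 'max c^T x s.t. A x <= b, x >= 0' is:
  Dual:  min b^T y  s.t.  A^T y >= c,  y >= 0.

So the dual LP is:
  minimize  6y1 + 11y2 + 18y3
  subject to:
    y1 + 4y3 >= 3
    y2 + 2y3 >= 1
    y1, y2, y3 >= 0

Solving the primal: x* = (4.5, 0).
  primal value c^T x* = 13.5.
Solving the dual: y* = (0, 0, 0.75).
  dual value b^T y* = 13.5.
Strong duality: c^T x* = b^T y*. Confirmed.

13.5


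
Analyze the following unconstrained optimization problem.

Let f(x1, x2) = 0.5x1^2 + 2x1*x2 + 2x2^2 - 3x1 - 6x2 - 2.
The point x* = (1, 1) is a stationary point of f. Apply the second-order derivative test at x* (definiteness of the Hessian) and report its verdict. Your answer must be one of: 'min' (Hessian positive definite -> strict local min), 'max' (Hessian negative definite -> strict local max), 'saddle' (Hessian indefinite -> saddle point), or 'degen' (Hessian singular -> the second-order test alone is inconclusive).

Compute the Hessian H = grad^2 f:
  H = [[1, 2], [2, 4]]
Verify stationarity: grad f(x*) = H x* + g = (0, 0).
Eigenvalues of H: 0, 5.
H has a zero eigenvalue (singular; positive semidefinite but not definite), so H is neither positive definite, negative definite, nor indefinite. The second-order test alone is inconclusive -> degen.
(Indeed, f is constant along the null direction of H through x*, so x* is not a strict local extremum.)

degen


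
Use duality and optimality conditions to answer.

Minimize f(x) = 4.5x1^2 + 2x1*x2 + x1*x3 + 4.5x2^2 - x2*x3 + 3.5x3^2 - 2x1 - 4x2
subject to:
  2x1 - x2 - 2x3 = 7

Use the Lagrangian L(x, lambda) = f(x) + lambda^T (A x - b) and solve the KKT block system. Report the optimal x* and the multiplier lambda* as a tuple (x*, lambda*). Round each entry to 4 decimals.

Form the Lagrangian:
  L(x, lambda) = (1/2) x^T Q x + c^T x + lambda^T (A x - b)
Stationarity (grad_x L = 0): Q x + c + A^T lambda = 0.
Primal feasibility: A x = b.

This gives the KKT block system:
  [ Q   A^T ] [ x     ]   [-c ]
  [ A    0  ] [ lambda ] = [ b ]

Solving the linear system:
  x*      = (1.5667, -0.6, -1.6333)
  lambda* = (-4.6333)
  f(x*)   = 15.85

x* = (1.5667, -0.6, -1.6333), lambda* = (-4.6333)


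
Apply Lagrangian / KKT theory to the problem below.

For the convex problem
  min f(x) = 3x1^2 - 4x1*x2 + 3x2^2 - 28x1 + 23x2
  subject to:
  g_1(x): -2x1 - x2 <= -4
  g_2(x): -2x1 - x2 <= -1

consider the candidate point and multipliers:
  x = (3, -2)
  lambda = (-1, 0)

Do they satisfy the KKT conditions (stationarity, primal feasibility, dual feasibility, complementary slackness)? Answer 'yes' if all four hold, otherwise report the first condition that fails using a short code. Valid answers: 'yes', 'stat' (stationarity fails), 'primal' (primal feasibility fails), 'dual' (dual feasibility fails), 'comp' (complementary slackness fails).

Gradient of f: grad f(x) = Q x + c = (-2, -1)
Constraint values g_i(x) = a_i^T x - b_i:
  g_1((3, -2)) = 0
  g_2((3, -2)) = -3
Stationarity residual: grad f(x) + sum_i lambda_i a_i = (0, 0)
  -> stationarity OK
Primal feasibility (all g_i <= 0): OK
Dual feasibility (all lambda_i >= 0): FAILS
Complementary slackness (lambda_i * g_i(x) = 0 for all i): OK

Verdict: the first failing condition is dual_feasibility -> dual.

dual


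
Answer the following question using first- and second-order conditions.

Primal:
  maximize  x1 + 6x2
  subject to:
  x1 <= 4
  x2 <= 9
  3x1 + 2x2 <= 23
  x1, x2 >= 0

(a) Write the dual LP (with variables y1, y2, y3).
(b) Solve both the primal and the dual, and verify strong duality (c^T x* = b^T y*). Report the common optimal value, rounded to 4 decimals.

The standard primal-dual pair for 'max c^T x s.t. A x <= b, x >= 0' is:
  Dual:  min b^T y  s.t.  A^T y >= c,  y >= 0.

So the dual LP is:
  minimize  4y1 + 9y2 + 23y3
  subject to:
    y1 + 3y3 >= 1
    y2 + 2y3 >= 6
    y1, y2, y3 >= 0

Solving the primal: x* = (1.6667, 9).
  primal value c^T x* = 55.6667.
Solving the dual: y* = (0, 5.3333, 0.3333).
  dual value b^T y* = 55.6667.
Strong duality: c^T x* = b^T y*. Confirmed.

55.6667


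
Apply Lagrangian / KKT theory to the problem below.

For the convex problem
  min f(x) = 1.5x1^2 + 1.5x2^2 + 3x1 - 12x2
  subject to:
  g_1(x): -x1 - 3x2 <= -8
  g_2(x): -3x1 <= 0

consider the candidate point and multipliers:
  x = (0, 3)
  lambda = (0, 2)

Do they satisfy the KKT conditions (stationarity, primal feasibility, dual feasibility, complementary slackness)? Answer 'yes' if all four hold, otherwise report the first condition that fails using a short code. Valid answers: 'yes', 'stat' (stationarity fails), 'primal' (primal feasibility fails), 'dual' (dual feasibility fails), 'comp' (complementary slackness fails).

Gradient of f: grad f(x) = Q x + c = (3, -3)
Constraint values g_i(x) = a_i^T x - b_i:
  g_1((0, 3)) = -1
  g_2((0, 3)) = 0
Stationarity residual: grad f(x) + sum_i lambda_i a_i = (-3, -3)
  -> stationarity FAILS
Primal feasibility (all g_i <= 0): OK
Dual feasibility (all lambda_i >= 0): OK
Complementary slackness (lambda_i * g_i(x) = 0 for all i): OK

Verdict: the first failing condition is stationarity -> stat.

stat


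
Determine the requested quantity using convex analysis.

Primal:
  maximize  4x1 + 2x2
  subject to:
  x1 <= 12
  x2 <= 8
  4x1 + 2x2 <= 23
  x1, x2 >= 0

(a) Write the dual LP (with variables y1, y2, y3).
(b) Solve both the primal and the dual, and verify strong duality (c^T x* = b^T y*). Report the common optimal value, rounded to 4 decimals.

The standard primal-dual pair for 'max c^T x s.t. A x <= b, x >= 0' is:
  Dual:  min b^T y  s.t.  A^T y >= c,  y >= 0.

So the dual LP is:
  minimize  12y1 + 8y2 + 23y3
  subject to:
    y1 + 4y3 >= 4
    y2 + 2y3 >= 2
    y1, y2, y3 >= 0

Solving the primal: x* = (5.75, 0).
  primal value c^T x* = 23.
Solving the dual: y* = (0, 0, 1).
  dual value b^T y* = 23.
Strong duality: c^T x* = b^T y*. Confirmed.

23


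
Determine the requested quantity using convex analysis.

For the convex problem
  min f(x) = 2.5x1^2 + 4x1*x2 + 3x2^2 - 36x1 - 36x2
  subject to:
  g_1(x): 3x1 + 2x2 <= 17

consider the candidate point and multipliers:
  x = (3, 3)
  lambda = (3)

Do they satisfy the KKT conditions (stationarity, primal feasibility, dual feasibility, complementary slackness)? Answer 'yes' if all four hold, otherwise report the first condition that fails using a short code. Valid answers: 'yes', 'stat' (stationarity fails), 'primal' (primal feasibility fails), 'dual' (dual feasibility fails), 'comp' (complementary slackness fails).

Gradient of f: grad f(x) = Q x + c = (-9, -6)
Constraint values g_i(x) = a_i^T x - b_i:
  g_1((3, 3)) = -2
Stationarity residual: grad f(x) + sum_i lambda_i a_i = (0, 0)
  -> stationarity OK
Primal feasibility (all g_i <= 0): OK
Dual feasibility (all lambda_i >= 0): OK
Complementary slackness (lambda_i * g_i(x) = 0 for all i): FAILS

Verdict: the first failing condition is complementary_slackness -> comp.

comp


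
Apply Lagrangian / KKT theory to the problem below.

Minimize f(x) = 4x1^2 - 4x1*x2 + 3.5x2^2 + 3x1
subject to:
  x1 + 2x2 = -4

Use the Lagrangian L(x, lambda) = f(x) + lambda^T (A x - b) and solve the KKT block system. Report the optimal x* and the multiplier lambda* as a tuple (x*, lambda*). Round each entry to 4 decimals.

Form the Lagrangian:
  L(x, lambda) = (1/2) x^T Q x + c^T x + lambda^T (A x - b)
Stationarity (grad_x L = 0): Q x + c + A^T lambda = 0.
Primal feasibility: A x = b.

This gives the KKT block system:
  [ Q   A^T ] [ x     ]   [-c ]
  [ A    0  ] [ lambda ] = [ b ]

Solving the linear system:
  x*      = (-1.3091, -1.3455)
  lambda* = (2.0909)
  f(x*)   = 2.2182

x* = (-1.3091, -1.3455), lambda* = (2.0909)


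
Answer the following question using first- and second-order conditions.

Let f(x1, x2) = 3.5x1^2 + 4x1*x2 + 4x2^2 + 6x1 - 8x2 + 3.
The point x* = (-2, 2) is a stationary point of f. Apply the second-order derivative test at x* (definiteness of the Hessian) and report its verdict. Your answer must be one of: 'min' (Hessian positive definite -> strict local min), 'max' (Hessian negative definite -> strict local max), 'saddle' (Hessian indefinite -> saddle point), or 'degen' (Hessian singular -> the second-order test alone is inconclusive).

Compute the Hessian H = grad^2 f:
  H = [[7, 4], [4, 8]]
Verify stationarity: grad f(x*) = H x* + g = (0, 0).
Eigenvalues of H: 3.4689, 11.5311.
Both eigenvalues > 0, so H is positive definite -> x* is a strict local min.

min


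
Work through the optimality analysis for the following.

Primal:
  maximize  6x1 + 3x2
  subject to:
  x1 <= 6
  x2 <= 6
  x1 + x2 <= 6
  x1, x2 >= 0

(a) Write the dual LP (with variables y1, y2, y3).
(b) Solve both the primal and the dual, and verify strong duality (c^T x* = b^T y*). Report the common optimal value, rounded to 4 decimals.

The standard primal-dual pair for 'max c^T x s.t. A x <= b, x >= 0' is:
  Dual:  min b^T y  s.t.  A^T y >= c,  y >= 0.

So the dual LP is:
  minimize  6y1 + 6y2 + 6y3
  subject to:
    y1 + y3 >= 6
    y2 + y3 >= 3
    y1, y2, y3 >= 0

Solving the primal: x* = (6, 0).
  primal value c^T x* = 36.
Solving the dual: y* = (3, 0, 3).
  dual value b^T y* = 36.
Strong duality: c^T x* = b^T y*. Confirmed.

36


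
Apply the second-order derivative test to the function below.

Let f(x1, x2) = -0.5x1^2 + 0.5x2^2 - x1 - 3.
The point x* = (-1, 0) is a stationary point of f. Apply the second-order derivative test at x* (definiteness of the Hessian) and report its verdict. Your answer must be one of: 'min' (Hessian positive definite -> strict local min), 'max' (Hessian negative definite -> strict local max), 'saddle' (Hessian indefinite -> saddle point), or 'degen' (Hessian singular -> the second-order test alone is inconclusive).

Compute the Hessian H = grad^2 f:
  H = [[-1, 0], [0, 1]]
Verify stationarity: grad f(x*) = H x* + g = (0, 0).
Eigenvalues of H: -1, 1.
Eigenvalues have mixed signs, so H is indefinite -> x* is a saddle point.

saddle


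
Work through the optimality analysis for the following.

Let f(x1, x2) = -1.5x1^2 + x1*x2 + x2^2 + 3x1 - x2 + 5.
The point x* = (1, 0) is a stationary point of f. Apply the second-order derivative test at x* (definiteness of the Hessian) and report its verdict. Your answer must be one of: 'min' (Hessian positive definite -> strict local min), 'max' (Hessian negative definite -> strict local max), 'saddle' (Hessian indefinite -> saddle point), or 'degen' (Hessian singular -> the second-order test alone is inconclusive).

Compute the Hessian H = grad^2 f:
  H = [[-3, 1], [1, 2]]
Verify stationarity: grad f(x*) = H x* + g = (0, 0).
Eigenvalues of H: -3.1926, 2.1926.
Eigenvalues have mixed signs, so H is indefinite -> x* is a saddle point.

saddle


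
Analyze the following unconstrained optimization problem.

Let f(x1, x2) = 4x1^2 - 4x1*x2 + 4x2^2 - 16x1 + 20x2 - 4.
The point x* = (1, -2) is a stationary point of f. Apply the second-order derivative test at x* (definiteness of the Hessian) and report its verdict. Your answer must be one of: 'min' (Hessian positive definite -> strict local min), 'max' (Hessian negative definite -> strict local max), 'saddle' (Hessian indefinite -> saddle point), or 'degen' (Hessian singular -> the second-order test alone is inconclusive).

Compute the Hessian H = grad^2 f:
  H = [[8, -4], [-4, 8]]
Verify stationarity: grad f(x*) = H x* + g = (0, 0).
Eigenvalues of H: 4, 12.
Both eigenvalues > 0, so H is positive definite -> x* is a strict local min.

min


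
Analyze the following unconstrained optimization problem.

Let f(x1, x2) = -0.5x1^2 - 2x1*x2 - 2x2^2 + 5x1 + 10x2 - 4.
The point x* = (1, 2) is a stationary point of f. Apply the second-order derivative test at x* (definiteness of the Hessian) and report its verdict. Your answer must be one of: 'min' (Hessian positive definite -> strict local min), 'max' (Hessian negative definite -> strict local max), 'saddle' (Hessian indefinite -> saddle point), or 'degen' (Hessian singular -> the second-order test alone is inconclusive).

Compute the Hessian H = grad^2 f:
  H = [[-1, -2], [-2, -4]]
Verify stationarity: grad f(x*) = H x* + g = (0, 0).
Eigenvalues of H: -5, 0.
H has a zero eigenvalue (singular; negative semidefinite but not definite), so H is neither positive definite, negative definite, nor indefinite. The second-order test alone is inconclusive -> degen.
(Indeed, f is constant along the null direction of H through x*, so x* is not a strict local extremum.)

degen


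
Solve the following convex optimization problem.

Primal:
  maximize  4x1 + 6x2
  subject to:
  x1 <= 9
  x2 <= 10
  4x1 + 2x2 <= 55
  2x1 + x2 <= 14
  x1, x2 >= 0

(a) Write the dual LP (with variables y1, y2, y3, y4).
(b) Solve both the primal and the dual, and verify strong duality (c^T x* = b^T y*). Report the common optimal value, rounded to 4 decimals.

The standard primal-dual pair for 'max c^T x s.t. A x <= b, x >= 0' is:
  Dual:  min b^T y  s.t.  A^T y >= c,  y >= 0.

So the dual LP is:
  minimize  9y1 + 10y2 + 55y3 + 14y4
  subject to:
    y1 + 4y3 + 2y4 >= 4
    y2 + 2y3 + y4 >= 6
    y1, y2, y3, y4 >= 0

Solving the primal: x* = (2, 10).
  primal value c^T x* = 68.
Solving the dual: y* = (0, 4, 0, 2).
  dual value b^T y* = 68.
Strong duality: c^T x* = b^T y*. Confirmed.

68


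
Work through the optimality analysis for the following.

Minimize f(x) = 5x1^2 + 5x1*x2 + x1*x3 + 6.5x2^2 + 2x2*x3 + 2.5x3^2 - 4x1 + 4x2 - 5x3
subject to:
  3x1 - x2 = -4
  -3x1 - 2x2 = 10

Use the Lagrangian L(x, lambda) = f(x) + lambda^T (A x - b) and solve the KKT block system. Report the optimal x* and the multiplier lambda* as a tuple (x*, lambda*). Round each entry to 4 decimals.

Form the Lagrangian:
  L(x, lambda) = (1/2) x^T Q x + c^T x + lambda^T (A x - b)
Stationarity (grad_x L = 0): Q x + c + A^T lambda = 0.
Primal feasibility: A x = b.

This gives the KKT block system:
  [ Q   A^T ] [ x     ]   [-c ]
  [ A    0  ] [ lambda ] = [ b ]

Solving the linear system:
  x*      = (-2, -2, 2.2)
  lambda* = (-2.1333, -12.7333)
  f(x*)   = 53.9

x* = (-2, -2, 2.2), lambda* = (-2.1333, -12.7333)


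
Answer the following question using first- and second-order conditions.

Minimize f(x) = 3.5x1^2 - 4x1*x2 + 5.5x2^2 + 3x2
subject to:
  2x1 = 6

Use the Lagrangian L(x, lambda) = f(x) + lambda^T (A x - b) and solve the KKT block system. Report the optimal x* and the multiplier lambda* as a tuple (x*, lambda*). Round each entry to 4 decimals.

Form the Lagrangian:
  L(x, lambda) = (1/2) x^T Q x + c^T x + lambda^T (A x - b)
Stationarity (grad_x L = 0): Q x + c + A^T lambda = 0.
Primal feasibility: A x = b.

This gives the KKT block system:
  [ Q   A^T ] [ x     ]   [-c ]
  [ A    0  ] [ lambda ] = [ b ]

Solving the linear system:
  x*      = (3, 0.8182)
  lambda* = (-8.8636)
  f(x*)   = 27.8182

x* = (3, 0.8182), lambda* = (-8.8636)


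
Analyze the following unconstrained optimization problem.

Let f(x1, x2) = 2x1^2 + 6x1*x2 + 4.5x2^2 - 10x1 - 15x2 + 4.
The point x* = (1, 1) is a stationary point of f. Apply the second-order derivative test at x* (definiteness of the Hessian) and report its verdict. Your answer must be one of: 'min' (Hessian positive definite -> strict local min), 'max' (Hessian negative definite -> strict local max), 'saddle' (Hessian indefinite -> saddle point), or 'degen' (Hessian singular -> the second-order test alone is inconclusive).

Compute the Hessian H = grad^2 f:
  H = [[4, 6], [6, 9]]
Verify stationarity: grad f(x*) = H x* + g = (0, 0).
Eigenvalues of H: 0, 13.
H has a zero eigenvalue (singular; positive semidefinite but not definite), so H is neither positive definite, negative definite, nor indefinite. The second-order test alone is inconclusive -> degen.
(Indeed, f is constant along the null direction of H through x*, so x* is not a strict local extremum.)

degen


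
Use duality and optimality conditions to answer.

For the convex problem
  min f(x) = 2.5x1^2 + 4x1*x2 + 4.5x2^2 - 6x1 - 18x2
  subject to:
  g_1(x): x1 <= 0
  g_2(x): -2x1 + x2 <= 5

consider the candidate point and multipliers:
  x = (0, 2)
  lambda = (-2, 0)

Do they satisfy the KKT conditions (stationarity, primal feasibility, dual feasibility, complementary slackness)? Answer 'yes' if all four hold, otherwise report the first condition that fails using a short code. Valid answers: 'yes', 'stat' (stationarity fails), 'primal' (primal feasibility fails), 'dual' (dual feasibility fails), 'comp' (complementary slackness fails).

Gradient of f: grad f(x) = Q x + c = (2, 0)
Constraint values g_i(x) = a_i^T x - b_i:
  g_1((0, 2)) = 0
  g_2((0, 2)) = -3
Stationarity residual: grad f(x) + sum_i lambda_i a_i = (0, 0)
  -> stationarity OK
Primal feasibility (all g_i <= 0): OK
Dual feasibility (all lambda_i >= 0): FAILS
Complementary slackness (lambda_i * g_i(x) = 0 for all i): OK

Verdict: the first failing condition is dual_feasibility -> dual.

dual


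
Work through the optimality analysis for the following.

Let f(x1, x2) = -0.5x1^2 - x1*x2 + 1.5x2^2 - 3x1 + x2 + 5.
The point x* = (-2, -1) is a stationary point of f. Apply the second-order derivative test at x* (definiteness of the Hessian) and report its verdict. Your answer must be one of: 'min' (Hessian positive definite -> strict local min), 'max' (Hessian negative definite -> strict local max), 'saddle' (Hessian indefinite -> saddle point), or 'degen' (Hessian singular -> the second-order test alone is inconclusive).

Compute the Hessian H = grad^2 f:
  H = [[-1, -1], [-1, 3]]
Verify stationarity: grad f(x*) = H x* + g = (0, 0).
Eigenvalues of H: -1.2361, 3.2361.
Eigenvalues have mixed signs, so H is indefinite -> x* is a saddle point.

saddle


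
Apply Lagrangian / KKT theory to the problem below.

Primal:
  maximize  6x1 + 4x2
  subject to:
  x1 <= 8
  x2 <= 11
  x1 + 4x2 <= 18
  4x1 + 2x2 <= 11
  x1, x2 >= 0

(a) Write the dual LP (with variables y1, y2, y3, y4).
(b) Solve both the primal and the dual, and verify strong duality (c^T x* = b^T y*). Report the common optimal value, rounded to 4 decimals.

The standard primal-dual pair for 'max c^T x s.t. A x <= b, x >= 0' is:
  Dual:  min b^T y  s.t.  A^T y >= c,  y >= 0.

So the dual LP is:
  minimize  8y1 + 11y2 + 18y3 + 11y4
  subject to:
    y1 + y3 + 4y4 >= 6
    y2 + 4y3 + 2y4 >= 4
    y1, y2, y3, y4 >= 0

Solving the primal: x* = (0.5714, 4.3571).
  primal value c^T x* = 20.8571.
Solving the dual: y* = (0, 0, 0.2857, 1.4286).
  dual value b^T y* = 20.8571.
Strong duality: c^T x* = b^T y*. Confirmed.

20.8571


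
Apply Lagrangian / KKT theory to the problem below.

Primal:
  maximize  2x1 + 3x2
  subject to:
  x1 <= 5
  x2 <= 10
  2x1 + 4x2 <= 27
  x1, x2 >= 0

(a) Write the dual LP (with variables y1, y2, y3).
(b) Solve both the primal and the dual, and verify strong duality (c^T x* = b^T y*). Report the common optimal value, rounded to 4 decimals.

The standard primal-dual pair for 'max c^T x s.t. A x <= b, x >= 0' is:
  Dual:  min b^T y  s.t.  A^T y >= c,  y >= 0.

So the dual LP is:
  minimize  5y1 + 10y2 + 27y3
  subject to:
    y1 + 2y3 >= 2
    y2 + 4y3 >= 3
    y1, y2, y3 >= 0

Solving the primal: x* = (5, 4.25).
  primal value c^T x* = 22.75.
Solving the dual: y* = (0.5, 0, 0.75).
  dual value b^T y* = 22.75.
Strong duality: c^T x* = b^T y*. Confirmed.

22.75


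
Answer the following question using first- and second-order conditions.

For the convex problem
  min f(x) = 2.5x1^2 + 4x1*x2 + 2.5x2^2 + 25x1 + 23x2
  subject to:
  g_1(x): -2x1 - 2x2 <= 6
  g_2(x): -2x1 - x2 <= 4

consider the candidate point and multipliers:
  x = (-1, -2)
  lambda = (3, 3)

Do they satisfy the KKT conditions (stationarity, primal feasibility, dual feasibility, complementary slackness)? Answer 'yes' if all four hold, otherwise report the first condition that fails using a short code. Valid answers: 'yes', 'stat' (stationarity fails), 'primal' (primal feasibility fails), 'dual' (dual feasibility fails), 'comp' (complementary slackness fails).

Gradient of f: grad f(x) = Q x + c = (12, 9)
Constraint values g_i(x) = a_i^T x - b_i:
  g_1((-1, -2)) = 0
  g_2((-1, -2)) = 0
Stationarity residual: grad f(x) + sum_i lambda_i a_i = (0, 0)
  -> stationarity OK
Primal feasibility (all g_i <= 0): OK
Dual feasibility (all lambda_i >= 0): OK
Complementary slackness (lambda_i * g_i(x) = 0 for all i): OK

Verdict: yes, KKT holds.

yes


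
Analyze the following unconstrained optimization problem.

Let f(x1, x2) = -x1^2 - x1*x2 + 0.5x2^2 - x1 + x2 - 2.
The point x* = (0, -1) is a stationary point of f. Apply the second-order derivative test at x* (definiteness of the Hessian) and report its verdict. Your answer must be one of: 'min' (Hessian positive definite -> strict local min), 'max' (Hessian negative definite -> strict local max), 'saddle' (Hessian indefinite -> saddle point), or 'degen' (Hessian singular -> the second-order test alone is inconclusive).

Compute the Hessian H = grad^2 f:
  H = [[-2, -1], [-1, 1]]
Verify stationarity: grad f(x*) = H x* + g = (0, 0).
Eigenvalues of H: -2.3028, 1.3028.
Eigenvalues have mixed signs, so H is indefinite -> x* is a saddle point.

saddle


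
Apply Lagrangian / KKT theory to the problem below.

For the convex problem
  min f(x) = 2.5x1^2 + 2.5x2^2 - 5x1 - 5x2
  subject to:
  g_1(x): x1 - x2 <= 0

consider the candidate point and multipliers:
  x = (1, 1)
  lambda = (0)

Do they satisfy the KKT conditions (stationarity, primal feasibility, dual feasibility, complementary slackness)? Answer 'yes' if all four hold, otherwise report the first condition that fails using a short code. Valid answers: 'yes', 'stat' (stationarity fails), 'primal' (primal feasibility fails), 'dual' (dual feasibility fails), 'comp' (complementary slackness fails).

Gradient of f: grad f(x) = Q x + c = (0, 0)
Constraint values g_i(x) = a_i^T x - b_i:
  g_1((1, 1)) = 0
Stationarity residual: grad f(x) + sum_i lambda_i a_i = (0, 0)
  -> stationarity OK
Primal feasibility (all g_i <= 0): OK
Dual feasibility (all lambda_i >= 0): OK
Complementary slackness (lambda_i * g_i(x) = 0 for all i): OK

Verdict: yes, KKT holds.

yes


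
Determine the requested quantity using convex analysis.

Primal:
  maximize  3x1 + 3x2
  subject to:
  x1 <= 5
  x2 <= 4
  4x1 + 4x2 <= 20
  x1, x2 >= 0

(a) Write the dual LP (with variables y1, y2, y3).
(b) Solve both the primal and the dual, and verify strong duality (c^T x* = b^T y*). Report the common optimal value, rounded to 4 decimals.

The standard primal-dual pair for 'max c^T x s.t. A x <= b, x >= 0' is:
  Dual:  min b^T y  s.t.  A^T y >= c,  y >= 0.

So the dual LP is:
  minimize  5y1 + 4y2 + 20y3
  subject to:
    y1 + 4y3 >= 3
    y2 + 4y3 >= 3
    y1, y2, y3 >= 0

Solving the primal: x* = (1, 4).
  primal value c^T x* = 15.
Solving the dual: y* = (0, 0, 0.75).
  dual value b^T y* = 15.
Strong duality: c^T x* = b^T y*. Confirmed.

15


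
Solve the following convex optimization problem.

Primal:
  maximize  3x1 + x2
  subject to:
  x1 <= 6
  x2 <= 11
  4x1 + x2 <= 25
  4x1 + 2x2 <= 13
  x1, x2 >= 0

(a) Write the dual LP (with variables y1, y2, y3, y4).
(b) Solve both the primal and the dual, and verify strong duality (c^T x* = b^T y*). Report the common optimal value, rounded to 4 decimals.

The standard primal-dual pair for 'max c^T x s.t. A x <= b, x >= 0' is:
  Dual:  min b^T y  s.t.  A^T y >= c,  y >= 0.

So the dual LP is:
  minimize  6y1 + 11y2 + 25y3 + 13y4
  subject to:
    y1 + 4y3 + 4y4 >= 3
    y2 + y3 + 2y4 >= 1
    y1, y2, y3, y4 >= 0

Solving the primal: x* = (3.25, 0).
  primal value c^T x* = 9.75.
Solving the dual: y* = (0, 0, 0, 0.75).
  dual value b^T y* = 9.75.
Strong duality: c^T x* = b^T y*. Confirmed.

9.75


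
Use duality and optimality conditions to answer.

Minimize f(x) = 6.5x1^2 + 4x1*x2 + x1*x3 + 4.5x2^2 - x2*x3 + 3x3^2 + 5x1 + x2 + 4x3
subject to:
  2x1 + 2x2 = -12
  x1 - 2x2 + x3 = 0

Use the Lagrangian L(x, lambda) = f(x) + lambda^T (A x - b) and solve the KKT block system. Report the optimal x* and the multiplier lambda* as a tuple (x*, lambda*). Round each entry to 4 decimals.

Form the Lagrangian:
  L(x, lambda) = (1/2) x^T Q x + c^T x + lambda^T (A x - b)
Stationarity (grad_x L = 0): Q x + c + A^T lambda = 0.
Primal feasibility: A x = b.

This gives the KKT block system:
  [ Q   A^T ] [ x     ]   [-c ]
  [ A    0  ] [ lambda ] = [ b ]

Solving the linear system:
  x*      = (-3.5, -2.5, -1.5)
  lambda* = (23, 6)
  f(x*)   = 125

x* = (-3.5, -2.5, -1.5), lambda* = (23, 6)


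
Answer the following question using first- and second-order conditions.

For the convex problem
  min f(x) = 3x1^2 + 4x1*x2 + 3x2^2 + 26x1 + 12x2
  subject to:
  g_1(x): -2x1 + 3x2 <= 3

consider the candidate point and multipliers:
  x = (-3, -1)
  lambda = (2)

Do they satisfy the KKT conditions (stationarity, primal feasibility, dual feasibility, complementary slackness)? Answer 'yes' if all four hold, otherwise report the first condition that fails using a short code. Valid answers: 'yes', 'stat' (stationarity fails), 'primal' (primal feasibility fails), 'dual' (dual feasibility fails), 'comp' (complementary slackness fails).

Gradient of f: grad f(x) = Q x + c = (4, -6)
Constraint values g_i(x) = a_i^T x - b_i:
  g_1((-3, -1)) = 0
Stationarity residual: grad f(x) + sum_i lambda_i a_i = (0, 0)
  -> stationarity OK
Primal feasibility (all g_i <= 0): OK
Dual feasibility (all lambda_i >= 0): OK
Complementary slackness (lambda_i * g_i(x) = 0 for all i): OK

Verdict: yes, KKT holds.

yes


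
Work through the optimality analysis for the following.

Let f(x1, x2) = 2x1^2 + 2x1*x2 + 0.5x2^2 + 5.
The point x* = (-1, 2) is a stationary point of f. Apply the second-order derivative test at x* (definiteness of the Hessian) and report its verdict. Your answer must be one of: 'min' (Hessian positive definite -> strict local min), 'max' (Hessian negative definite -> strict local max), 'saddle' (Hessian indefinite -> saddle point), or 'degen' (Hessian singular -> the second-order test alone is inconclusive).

Compute the Hessian H = grad^2 f:
  H = [[4, 2], [2, 1]]
Verify stationarity: grad f(x*) = H x* + g = (0, 0).
Eigenvalues of H: 0, 5.
H has a zero eigenvalue (singular; positive semidefinite but not definite), so H is neither positive definite, negative definite, nor indefinite. The second-order test alone is inconclusive -> degen.
(Indeed, f is constant along the null direction of H through x*, so x* is not a strict local extremum.)

degen


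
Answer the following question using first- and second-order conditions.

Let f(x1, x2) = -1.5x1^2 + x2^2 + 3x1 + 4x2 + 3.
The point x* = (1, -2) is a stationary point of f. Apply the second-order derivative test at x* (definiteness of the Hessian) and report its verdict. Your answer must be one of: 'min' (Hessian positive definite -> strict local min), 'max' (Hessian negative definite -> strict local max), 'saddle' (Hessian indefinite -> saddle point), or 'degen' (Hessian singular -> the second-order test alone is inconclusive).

Compute the Hessian H = grad^2 f:
  H = [[-3, 0], [0, 2]]
Verify stationarity: grad f(x*) = H x* + g = (0, 0).
Eigenvalues of H: -3, 2.
Eigenvalues have mixed signs, so H is indefinite -> x* is a saddle point.

saddle


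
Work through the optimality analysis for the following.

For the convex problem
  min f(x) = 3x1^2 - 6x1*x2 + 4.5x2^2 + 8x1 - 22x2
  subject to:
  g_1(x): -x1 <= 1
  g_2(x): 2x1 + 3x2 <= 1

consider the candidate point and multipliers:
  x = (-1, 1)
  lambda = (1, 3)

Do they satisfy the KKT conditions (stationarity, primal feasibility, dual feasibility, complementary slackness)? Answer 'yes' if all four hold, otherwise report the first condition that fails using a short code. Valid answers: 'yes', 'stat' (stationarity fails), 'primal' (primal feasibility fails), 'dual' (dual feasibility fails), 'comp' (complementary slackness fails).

Gradient of f: grad f(x) = Q x + c = (-4, -7)
Constraint values g_i(x) = a_i^T x - b_i:
  g_1((-1, 1)) = 0
  g_2((-1, 1)) = 0
Stationarity residual: grad f(x) + sum_i lambda_i a_i = (1, 2)
  -> stationarity FAILS
Primal feasibility (all g_i <= 0): OK
Dual feasibility (all lambda_i >= 0): OK
Complementary slackness (lambda_i * g_i(x) = 0 for all i): OK

Verdict: the first failing condition is stationarity -> stat.

stat


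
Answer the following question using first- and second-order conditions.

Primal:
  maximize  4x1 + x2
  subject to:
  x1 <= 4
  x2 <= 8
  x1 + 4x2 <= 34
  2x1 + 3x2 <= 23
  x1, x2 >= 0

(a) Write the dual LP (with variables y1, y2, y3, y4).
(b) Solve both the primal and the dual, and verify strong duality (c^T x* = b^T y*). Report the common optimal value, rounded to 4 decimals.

The standard primal-dual pair for 'max c^T x s.t. A x <= b, x >= 0' is:
  Dual:  min b^T y  s.t.  A^T y >= c,  y >= 0.

So the dual LP is:
  minimize  4y1 + 8y2 + 34y3 + 23y4
  subject to:
    y1 + y3 + 2y4 >= 4
    y2 + 4y3 + 3y4 >= 1
    y1, y2, y3, y4 >= 0

Solving the primal: x* = (4, 5).
  primal value c^T x* = 21.
Solving the dual: y* = (3.3333, 0, 0, 0.3333).
  dual value b^T y* = 21.
Strong duality: c^T x* = b^T y*. Confirmed.

21


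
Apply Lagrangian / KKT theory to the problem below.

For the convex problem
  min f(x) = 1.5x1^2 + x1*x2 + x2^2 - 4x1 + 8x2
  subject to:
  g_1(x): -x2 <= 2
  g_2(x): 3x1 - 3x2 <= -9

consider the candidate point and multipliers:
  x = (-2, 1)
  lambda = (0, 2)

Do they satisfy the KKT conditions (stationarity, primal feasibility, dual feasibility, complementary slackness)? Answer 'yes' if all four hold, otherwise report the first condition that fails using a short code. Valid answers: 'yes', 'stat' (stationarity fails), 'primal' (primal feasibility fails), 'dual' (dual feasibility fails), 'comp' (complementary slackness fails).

Gradient of f: grad f(x) = Q x + c = (-9, 8)
Constraint values g_i(x) = a_i^T x - b_i:
  g_1((-2, 1)) = -3
  g_2((-2, 1)) = 0
Stationarity residual: grad f(x) + sum_i lambda_i a_i = (-3, 2)
  -> stationarity FAILS
Primal feasibility (all g_i <= 0): OK
Dual feasibility (all lambda_i >= 0): OK
Complementary slackness (lambda_i * g_i(x) = 0 for all i): OK

Verdict: the first failing condition is stationarity -> stat.

stat


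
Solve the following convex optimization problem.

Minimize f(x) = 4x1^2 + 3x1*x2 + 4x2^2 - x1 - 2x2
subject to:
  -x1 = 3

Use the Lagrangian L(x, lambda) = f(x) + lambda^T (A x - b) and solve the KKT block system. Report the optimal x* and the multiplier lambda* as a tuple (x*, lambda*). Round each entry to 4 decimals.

Form the Lagrangian:
  L(x, lambda) = (1/2) x^T Q x + c^T x + lambda^T (A x - b)
Stationarity (grad_x L = 0): Q x + c + A^T lambda = 0.
Primal feasibility: A x = b.

This gives the KKT block system:
  [ Q   A^T ] [ x     ]   [-c ]
  [ A    0  ] [ lambda ] = [ b ]

Solving the linear system:
  x*      = (-3, 1.375)
  lambda* = (-20.875)
  f(x*)   = 31.4375

x* = (-3, 1.375), lambda* = (-20.875)


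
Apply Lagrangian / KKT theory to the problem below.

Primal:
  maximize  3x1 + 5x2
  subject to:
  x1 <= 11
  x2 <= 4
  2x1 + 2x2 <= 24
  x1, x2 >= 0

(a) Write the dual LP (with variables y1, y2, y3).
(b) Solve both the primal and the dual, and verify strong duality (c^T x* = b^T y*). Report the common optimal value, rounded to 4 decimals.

The standard primal-dual pair for 'max c^T x s.t. A x <= b, x >= 0' is:
  Dual:  min b^T y  s.t.  A^T y >= c,  y >= 0.

So the dual LP is:
  minimize  11y1 + 4y2 + 24y3
  subject to:
    y1 + 2y3 >= 3
    y2 + 2y3 >= 5
    y1, y2, y3 >= 0

Solving the primal: x* = (8, 4).
  primal value c^T x* = 44.
Solving the dual: y* = (0, 2, 1.5).
  dual value b^T y* = 44.
Strong duality: c^T x* = b^T y*. Confirmed.

44


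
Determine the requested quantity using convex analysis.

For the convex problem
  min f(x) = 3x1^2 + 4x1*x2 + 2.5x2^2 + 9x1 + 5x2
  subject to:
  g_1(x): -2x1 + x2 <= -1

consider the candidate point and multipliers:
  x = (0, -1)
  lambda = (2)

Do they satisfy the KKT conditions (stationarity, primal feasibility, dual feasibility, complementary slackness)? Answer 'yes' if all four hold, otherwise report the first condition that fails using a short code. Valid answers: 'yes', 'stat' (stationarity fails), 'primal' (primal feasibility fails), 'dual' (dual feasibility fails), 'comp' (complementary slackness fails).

Gradient of f: grad f(x) = Q x + c = (5, 0)
Constraint values g_i(x) = a_i^T x - b_i:
  g_1((0, -1)) = 0
Stationarity residual: grad f(x) + sum_i lambda_i a_i = (1, 2)
  -> stationarity FAILS
Primal feasibility (all g_i <= 0): OK
Dual feasibility (all lambda_i >= 0): OK
Complementary slackness (lambda_i * g_i(x) = 0 for all i): OK

Verdict: the first failing condition is stationarity -> stat.

stat


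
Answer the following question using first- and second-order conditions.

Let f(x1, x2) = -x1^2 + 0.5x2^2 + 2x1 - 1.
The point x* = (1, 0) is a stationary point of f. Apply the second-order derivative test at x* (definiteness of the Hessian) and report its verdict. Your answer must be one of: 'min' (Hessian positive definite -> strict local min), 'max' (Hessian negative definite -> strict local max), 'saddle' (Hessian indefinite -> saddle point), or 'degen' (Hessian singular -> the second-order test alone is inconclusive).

Compute the Hessian H = grad^2 f:
  H = [[-2, 0], [0, 1]]
Verify stationarity: grad f(x*) = H x* + g = (0, 0).
Eigenvalues of H: -2, 1.
Eigenvalues have mixed signs, so H is indefinite -> x* is a saddle point.

saddle
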